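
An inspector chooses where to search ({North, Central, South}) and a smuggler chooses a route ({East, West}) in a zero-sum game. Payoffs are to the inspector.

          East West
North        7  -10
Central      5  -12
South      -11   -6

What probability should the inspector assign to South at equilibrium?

17/22

Row minima: North → -10, Central → -12, South → -11; maximin = -10.
Column maxima: East → 7, West → -6; minimax = -6.
-10 ≠ -6, so there is no saddle point; optimal play is mixed.
Central is strictly dominated by North, so the inspector never plays it.
On the remaining 2×2 (North, South vs East, West):
Let the inspector play North with probability p. Expected payoff against East: 7p + (-11)(1−p) = 18p − 11; against West: (-10)p + (-6)(1−p) = −4p − 6.
Setting these equal: 18p − 11 = −4p − 6 ⇒ 22p = 5 ⇒ p = 5/22, and the value is (18)·(5/22) − 11 = -76/11.
For the smuggler: with q = P(East), equating North's and South's payoffs gives 17q − 10 = −5q − 6 ⇒ q = 2/11.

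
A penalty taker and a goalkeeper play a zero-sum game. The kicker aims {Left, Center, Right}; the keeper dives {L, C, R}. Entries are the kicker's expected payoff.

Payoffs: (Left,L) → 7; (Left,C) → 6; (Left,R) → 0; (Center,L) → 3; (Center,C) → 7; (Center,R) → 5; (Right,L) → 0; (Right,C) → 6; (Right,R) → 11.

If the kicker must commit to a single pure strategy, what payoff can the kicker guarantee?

Row minima: Left → 0, Center → 3, Right → 0.
The best of these is 3.

3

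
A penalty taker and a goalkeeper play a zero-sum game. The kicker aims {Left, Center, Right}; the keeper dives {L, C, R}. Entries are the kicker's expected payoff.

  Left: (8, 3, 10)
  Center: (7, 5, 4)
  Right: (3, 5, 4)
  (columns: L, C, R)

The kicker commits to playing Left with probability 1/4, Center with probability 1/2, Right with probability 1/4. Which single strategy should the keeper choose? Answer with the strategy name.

C

If the keeper plays L, the kicker's expected payoff is (1/4)·8 + (1/2)·7 + (1/4)·3 = 25/4.
If the keeper plays C, the kicker's expected payoff is (1/4)·3 + (1/2)·5 + (1/4)·5 = 9/2.
If the keeper plays R, the kicker's expected payoff is (1/4)·10 + (1/2)·4 + (1/4)·4 = 11/2.
The keeper minimizes the kicker's payoff; the smallest is 9/2, so the best response is C.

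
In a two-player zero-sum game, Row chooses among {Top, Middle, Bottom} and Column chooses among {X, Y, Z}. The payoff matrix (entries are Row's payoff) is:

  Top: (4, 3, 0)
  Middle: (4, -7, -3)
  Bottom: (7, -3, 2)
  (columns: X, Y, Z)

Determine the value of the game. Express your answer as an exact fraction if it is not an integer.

3/4

Row minima: Top → 0, Middle → -7, Bottom → -3; maximin = 0.
Column maxima: X → 7, Y → 3, Z → 2; minimax = 2.
0 ≠ 2, so there is no saddle point; optimal play is mixed.
Middle is strictly dominated by Bottom, so Row never plays it.
X is strictly dominated by Y (it gives Row strictly more in every row), so Column never plays it.
On the remaining 2×2 (Top, Bottom vs Y, Z):
Let Row play Top with probability p. Expected payoff against Y: 3p + (-3)(1−p) = 6p − 3; against Z: 0p + 2(1−p) = −2p + 2.
Setting these equal: 6p − 3 = −2p + 2 ⇒ 8p = 5 ⇒ p = 5/8, and the value is (6)·(5/8) − 3 = 3/4.
For Column: with q = P(Y), equating Top's and Bottom's payoffs gives 3q = −5q + 2 ⇒ q = 1/4.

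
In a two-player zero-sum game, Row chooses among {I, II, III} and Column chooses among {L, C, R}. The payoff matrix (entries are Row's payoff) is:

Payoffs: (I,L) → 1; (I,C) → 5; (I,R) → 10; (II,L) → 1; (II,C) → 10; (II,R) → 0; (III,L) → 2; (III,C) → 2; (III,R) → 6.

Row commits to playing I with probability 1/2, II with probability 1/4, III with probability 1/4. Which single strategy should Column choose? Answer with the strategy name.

If Column plays L, Row's expected payoff is (1/2)·1 + (1/4)·1 + (1/4)·2 = 5/4.
If Column plays C, Row's expected payoff is (1/2)·5 + (1/4)·10 + (1/4)·2 = 11/2.
If Column plays R, Row's expected payoff is (1/2)·10 + (1/4)·0 + (1/4)·6 = 13/2.
Column minimizes Row's payoff; the smallest is 5/4, so the best response is L.

L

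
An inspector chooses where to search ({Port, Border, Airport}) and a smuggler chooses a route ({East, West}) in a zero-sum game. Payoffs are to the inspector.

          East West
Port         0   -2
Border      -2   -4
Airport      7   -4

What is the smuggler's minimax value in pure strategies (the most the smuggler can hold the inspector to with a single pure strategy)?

Column maxima: East → 7, West → -2.
The smallest of these is -2.

-2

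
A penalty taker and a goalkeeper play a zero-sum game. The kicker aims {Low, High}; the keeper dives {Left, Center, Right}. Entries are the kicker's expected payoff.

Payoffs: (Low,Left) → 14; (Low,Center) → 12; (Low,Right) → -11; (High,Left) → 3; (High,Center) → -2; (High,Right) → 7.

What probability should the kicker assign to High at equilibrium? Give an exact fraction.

Row minima: Low → -11, High → -2; maximin = -2.
Column maxima: Left → 14, Center → 12, Right → 7; minimax = 7.
-2 ≠ 7, so there is no saddle point; optimal play is mixed.
Left is strictly dominated by Center (it gives the kicker strictly more in every row), so the keeper never plays it.
On the remaining 2×2 (Low, High vs Center, Right):
Let the kicker play Low with probability p. Expected payoff against Center: 12p + (-2)(1−p) = 14p − 2; against Right: (-11)p + 7(1−p) = −18p + 7.
Setting these equal: 14p − 2 = −18p + 7 ⇒ 32p = 9 ⇒ p = 9/32, and the value is (14)·(9/32) − 2 = 31/16.
For the keeper: with q = P(Center), equating Low's and High's payoffs gives 23q − 11 = −9q + 7 ⇒ q = 9/16.

23/32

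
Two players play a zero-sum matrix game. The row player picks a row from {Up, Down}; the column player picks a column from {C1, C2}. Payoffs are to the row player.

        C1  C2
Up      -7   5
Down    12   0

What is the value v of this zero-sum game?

Row minima: Up → -7, Down → 0; maximin = 0.
Column maxima: C1 → 12, C2 → 5; minimax = 5.
0 ≠ 5, so there is no saddle point; optimal play is mixed.
Let the row player play Up with probability p. Expected payoff against C1: (-7)p + 12(1−p) = −19p + 12; against C2: 5p + 0(1−p) = 5p.
Setting these equal: −19p + 12 = 5p ⇒ −24p = -12 ⇒ p = 1/2, and the value is (-19)·(1/2) + 12 = 5/2.
For the column player: with q = P(C1), equating Up's and Down's payoffs gives −12q + 5 = 12q ⇒ q = 5/24.

5/2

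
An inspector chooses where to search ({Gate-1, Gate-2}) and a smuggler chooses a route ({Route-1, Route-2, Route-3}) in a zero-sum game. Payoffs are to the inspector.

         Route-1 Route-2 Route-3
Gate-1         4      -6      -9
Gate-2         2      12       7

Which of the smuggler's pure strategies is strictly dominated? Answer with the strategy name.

Route-3 holds the inspector's payoff strictly below Route-2 in every row: -9 < -6, 7 < 12.
So Route-2 is strictly dominated for the smuggler.

Route-2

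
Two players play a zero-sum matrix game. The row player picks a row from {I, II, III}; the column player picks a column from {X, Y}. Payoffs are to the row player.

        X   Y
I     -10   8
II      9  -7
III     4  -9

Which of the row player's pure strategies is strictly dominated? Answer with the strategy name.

II gives a strictly higher payoff than III against every column: 9 > 4, -7 > -9.
So III is strictly dominated and the row player never plays it.

III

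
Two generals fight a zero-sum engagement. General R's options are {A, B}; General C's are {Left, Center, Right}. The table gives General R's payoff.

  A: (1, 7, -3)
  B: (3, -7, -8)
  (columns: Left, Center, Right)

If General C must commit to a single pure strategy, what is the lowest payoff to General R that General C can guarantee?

Column maxima: Left → 3, Center → 7, Right → -3.
The smallest of these is -3.

-3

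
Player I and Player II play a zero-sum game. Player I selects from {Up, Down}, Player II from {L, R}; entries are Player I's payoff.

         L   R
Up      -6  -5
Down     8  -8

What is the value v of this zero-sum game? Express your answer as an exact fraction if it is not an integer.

Row minima: Up → -6, Down → -8; maximin = -6.
Column maxima: L → 8, R → -5; minimax = -5.
-6 ≠ -5, so there is no saddle point; optimal play is mixed.
Let Player I play Up with probability p. Expected payoff against L: (-6)p + 8(1−p) = −14p + 8; against R: (-5)p + (-8)(1−p) = 3p − 8.
Setting these equal: −14p + 8 = 3p − 8 ⇒ −17p = -16 ⇒ p = 16/17, and the value is (-14)·(16/17) + 8 = -88/17.
For Player II: with q = P(L), equating Up's and Down's payoffs gives −q − 5 = 16q − 8 ⇒ q = 3/17.

-88/17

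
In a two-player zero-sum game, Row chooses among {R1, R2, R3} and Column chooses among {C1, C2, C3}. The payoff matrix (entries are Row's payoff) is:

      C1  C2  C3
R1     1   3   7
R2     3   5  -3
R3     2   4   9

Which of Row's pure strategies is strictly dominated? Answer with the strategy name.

R1

R3 gives a strictly higher payoff than R1 against every column: 2 > 1, 4 > 3, 9 > 7.
So R1 is strictly dominated and Row never plays it.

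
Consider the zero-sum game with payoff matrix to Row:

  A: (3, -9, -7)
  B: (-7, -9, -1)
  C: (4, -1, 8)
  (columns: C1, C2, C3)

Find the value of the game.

Row minima: A → -9, B → -9, C → -1; maximin = -1.
Column maxima: C1 → 4, C2 → -1, C3 → 8; minimax = -1.
Since maximin = minimax = -1, there is a saddle point and the value is -1.

-1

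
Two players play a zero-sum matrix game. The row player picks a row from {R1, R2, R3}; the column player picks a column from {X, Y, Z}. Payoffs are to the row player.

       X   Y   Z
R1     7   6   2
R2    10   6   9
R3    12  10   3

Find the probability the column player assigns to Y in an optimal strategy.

3/5

Row minima: R1 → 2, R2 → 6, R3 → 3; maximin = 6.
Column maxima: X → 12, Y → 10, Z → 9; minimax = 9.
6 ≠ 9, so there is no saddle point; optimal play is mixed.
R1 is strictly dominated by R3, so the row player never plays it.
X is strictly dominated by Y (it gives the row player strictly more in every row), so the column player never plays it.
On the remaining 2×2 (R2, R3 vs Y, Z):
Let the row player play R2 with probability p. Expected payoff against Y: 6p + 10(1−p) = −4p + 10; against Z: 9p + 3(1−p) = 6p + 3.
Setting these equal: −4p + 10 = 6p + 3 ⇒ −10p = -7 ⇒ p = 7/10, and the value is (-4)·(7/10) + 10 = 36/5.
For the column player: with q = P(Y), equating R2's and R3's payoffs gives −3q + 9 = 7q + 3 ⇒ q = 3/5.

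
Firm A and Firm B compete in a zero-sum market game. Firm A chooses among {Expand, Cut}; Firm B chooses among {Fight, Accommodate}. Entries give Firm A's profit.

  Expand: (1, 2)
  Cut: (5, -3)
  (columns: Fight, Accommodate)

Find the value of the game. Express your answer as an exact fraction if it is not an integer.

13/9

Row minima: Expand → 1, Cut → -3; maximin = 1.
Column maxima: Fight → 5, Accommodate → 2; minimax = 2.
1 ≠ 2, so there is no saddle point; optimal play is mixed.
Let Firm A play Expand with probability p. Expected payoff against Fight: 1p + 5(1−p) = −4p + 5; against Accommodate: 2p + (-3)(1−p) = 5p − 3.
Setting these equal: −4p + 5 = 5p − 3 ⇒ −9p = -8 ⇒ p = 8/9, and the value is (-4)·(8/9) + 5 = 13/9.
For Firm B: with q = P(Fight), equating Expand's and Cut's payoffs gives −q + 2 = 8q − 3 ⇒ q = 5/9.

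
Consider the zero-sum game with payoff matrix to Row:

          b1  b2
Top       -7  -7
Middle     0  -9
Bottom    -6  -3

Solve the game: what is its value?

-9/2

Row minima: Top → -7, Middle → -9, Bottom → -6; maximin = -6.
Column maxima: b1 → 0, b2 → -3; minimax = -3.
-6 ≠ -3, so there is no saddle point; optimal play is mixed.
Top is strictly dominated by Bottom, so Row never plays it.
On the remaining 2×2 (Middle, Bottom vs b1, b2):
Let Row play Middle with probability p. Expected payoff against b1: 0p + (-6)(1−p) = 6p − 6; against b2: (-9)p + (-3)(1−p) = −6p − 3.
Setting these equal: 6p − 6 = −6p − 3 ⇒ 12p = 3 ⇒ p = 1/4, and the value is (6)·(1/4) − 6 = -9/2.
For Column: with q = P(b1), equating Middle's and Bottom's payoffs gives 9q − 9 = −3q − 3 ⇒ q = 1/2.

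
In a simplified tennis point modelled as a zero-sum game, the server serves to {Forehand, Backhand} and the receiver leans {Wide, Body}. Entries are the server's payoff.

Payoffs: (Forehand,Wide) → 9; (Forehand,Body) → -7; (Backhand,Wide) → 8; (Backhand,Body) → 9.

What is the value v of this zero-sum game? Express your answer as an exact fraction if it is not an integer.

137/17

Row minima: Forehand → -7, Backhand → 8; maximin = 8.
Column maxima: Wide → 9, Body → 9; minimax = 9.
8 ≠ 9, so there is no saddle point; optimal play is mixed.
Let the server play Forehand with probability p. Expected payoff against Wide: 9p + 8(1−p) = p + 8; against Body: (-7)p + 9(1−p) = −16p + 9.
Setting these equal: p + 8 = −16p + 9 ⇒ 17p = 1 ⇒ p = 1/17, and the value is (1)·(1/17) + 8 = 137/17.
For the receiver: with q = P(Wide), equating Forehand's and Backhand's payoffs gives 16q − 7 = −q + 9 ⇒ q = 16/17.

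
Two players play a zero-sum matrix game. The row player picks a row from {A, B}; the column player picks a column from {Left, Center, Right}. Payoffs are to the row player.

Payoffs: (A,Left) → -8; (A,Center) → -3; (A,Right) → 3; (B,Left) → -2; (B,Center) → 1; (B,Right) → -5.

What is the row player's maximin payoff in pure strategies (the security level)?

-5

Row minima: A → -8, B → -5.
The best of these is -5.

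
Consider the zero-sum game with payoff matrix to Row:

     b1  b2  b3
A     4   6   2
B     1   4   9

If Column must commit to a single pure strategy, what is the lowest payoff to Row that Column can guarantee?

Column maxima: b1 → 4, b2 → 6, b3 → 9.
The smallest of these is 4.

4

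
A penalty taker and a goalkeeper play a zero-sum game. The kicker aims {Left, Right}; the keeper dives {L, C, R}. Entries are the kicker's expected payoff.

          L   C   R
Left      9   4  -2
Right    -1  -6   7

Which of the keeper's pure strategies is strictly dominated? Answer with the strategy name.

L

C holds the kicker's payoff strictly below L in every row: 4 < 9, -6 < -1.
So L is strictly dominated for the keeper.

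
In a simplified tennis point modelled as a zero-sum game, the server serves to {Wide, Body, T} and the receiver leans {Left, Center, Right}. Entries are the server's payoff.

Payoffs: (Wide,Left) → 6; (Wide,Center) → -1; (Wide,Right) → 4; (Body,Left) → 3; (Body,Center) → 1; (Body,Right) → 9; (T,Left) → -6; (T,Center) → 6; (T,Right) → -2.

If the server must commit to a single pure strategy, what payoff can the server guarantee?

Row minima: Wide → -1, Body → 1, T → -6.
The best of these is 1.

1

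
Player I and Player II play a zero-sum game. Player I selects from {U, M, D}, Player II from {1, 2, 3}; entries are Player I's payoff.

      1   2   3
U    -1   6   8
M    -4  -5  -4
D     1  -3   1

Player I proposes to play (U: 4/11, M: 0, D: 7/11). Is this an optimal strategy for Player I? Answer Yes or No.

Yes

Against 1 this mix gives (4/11)·(-1) + (7/11)·1 = 3/11.
Against 2 this mix gives (4/11)·6 + (7/11)·(-3) = 3/11.
Against 3 this mix gives (4/11)·8 + (7/11)·1 = 39/11.
All of Player II's active replies (1, 2) yield 3/11, and no column does worse for Player I. The mix makes Player II indifferent and guarantees 3/11, so it is optimal.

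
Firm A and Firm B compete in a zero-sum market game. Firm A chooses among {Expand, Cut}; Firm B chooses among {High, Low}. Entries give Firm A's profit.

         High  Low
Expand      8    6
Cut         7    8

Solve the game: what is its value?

22/3

Row minima: Expand → 6, Cut → 7; maximin = 7.
Column maxima: High → 8, Low → 8; minimax = 8.
7 ≠ 8, so there is no saddle point; optimal play is mixed.
Let Firm A play Expand with probability p. Expected payoff against High: 8p + 7(1−p) = p + 7; against Low: 6p + 8(1−p) = −2p + 8.
Setting these equal: p + 7 = −2p + 8 ⇒ 3p = 1 ⇒ p = 1/3, and the value is (1)·(1/3) + 7 = 22/3.
For Firm B: with q = P(High), equating Expand's and Cut's payoffs gives 2q + 6 = −q + 8 ⇒ q = 2/3.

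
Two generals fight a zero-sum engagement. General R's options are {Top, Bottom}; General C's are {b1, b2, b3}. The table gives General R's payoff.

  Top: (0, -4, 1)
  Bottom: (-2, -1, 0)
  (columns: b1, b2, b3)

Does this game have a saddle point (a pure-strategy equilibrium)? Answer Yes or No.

No

Row minima: Top → -4, Bottom → -2; maximin = -2.
Column maxima: b1 → 0, b2 → -1, b3 → 1; minimax = -1.
-2 ≠ -1, so no pure-strategy equilibrium exists.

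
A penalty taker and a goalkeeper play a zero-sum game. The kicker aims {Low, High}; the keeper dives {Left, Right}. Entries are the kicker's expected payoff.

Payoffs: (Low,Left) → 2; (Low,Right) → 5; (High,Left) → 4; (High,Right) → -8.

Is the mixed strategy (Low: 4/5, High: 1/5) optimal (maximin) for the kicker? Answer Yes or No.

Yes

Against Left this mix gives (4/5)·2 + (1/5)·4 = 12/5.
Against Right this mix gives (4/5)·5 + (1/5)·(-8) = 12/5.
All of the keeper's active replies (Left, Right) yield 12/5, and no column does worse for the kicker. The mix makes the keeper indifferent and guarantees 12/5, so it is optimal.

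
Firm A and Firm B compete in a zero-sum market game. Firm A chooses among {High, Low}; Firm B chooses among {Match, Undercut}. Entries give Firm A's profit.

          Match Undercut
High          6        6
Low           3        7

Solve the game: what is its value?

6

Row minima: High → 6, Low → 3; maximin = 6.
Column maxima: Match → 6, Undercut → 7; minimax = 6.
Since maximin = minimax = 6, there is a saddle point and the value is 6.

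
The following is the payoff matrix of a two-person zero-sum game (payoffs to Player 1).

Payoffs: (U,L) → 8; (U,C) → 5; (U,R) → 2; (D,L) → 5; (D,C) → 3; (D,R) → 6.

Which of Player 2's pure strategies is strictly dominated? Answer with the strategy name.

L

C holds Player 1's payoff strictly below L in every row: 5 < 8, 3 < 5.
So L is strictly dominated for Player 2.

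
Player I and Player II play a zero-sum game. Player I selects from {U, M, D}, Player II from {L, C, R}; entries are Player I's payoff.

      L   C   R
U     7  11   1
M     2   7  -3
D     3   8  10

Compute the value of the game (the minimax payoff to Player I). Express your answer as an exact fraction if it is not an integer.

67/13

Row minima: U → 1, M → -3, D → 3; maximin = 3.
Column maxima: L → 7, C → 11, R → 10; minimax = 7.
3 ≠ 7, so there is no saddle point; optimal play is mixed.
M is strictly dominated by U, so Player I never plays it.
C is strictly dominated by L (it gives Player I strictly more in every row), so Player II never plays it.
On the remaining 2×2 (U, D vs L, R):
Let Player I play U with probability p. Expected payoff against L: 7p + 3(1−p) = 4p + 3; against R: 1p + 10(1−p) = −9p + 10.
Setting these equal: 4p + 3 = −9p + 10 ⇒ 13p = 7 ⇒ p = 7/13, and the value is (4)·(7/13) + 3 = 67/13.
For Player II: with q = P(L), equating U's and D's payoffs gives 6q + 1 = −7q + 10 ⇒ q = 9/13.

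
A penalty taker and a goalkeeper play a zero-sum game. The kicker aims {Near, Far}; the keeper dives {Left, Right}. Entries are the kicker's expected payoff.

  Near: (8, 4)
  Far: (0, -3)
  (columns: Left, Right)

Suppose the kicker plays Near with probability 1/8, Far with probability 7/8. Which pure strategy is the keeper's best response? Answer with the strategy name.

Right

If the keeper plays Left, the kicker's expected payoff is (1/8)·8 + (7/8)·0 = 1.
If the keeper plays Right, the kicker's expected payoff is (1/8)·4 + (7/8)·(-3) = -17/8.
The keeper minimizes the kicker's payoff; the smallest is -17/8, so the best response is Right.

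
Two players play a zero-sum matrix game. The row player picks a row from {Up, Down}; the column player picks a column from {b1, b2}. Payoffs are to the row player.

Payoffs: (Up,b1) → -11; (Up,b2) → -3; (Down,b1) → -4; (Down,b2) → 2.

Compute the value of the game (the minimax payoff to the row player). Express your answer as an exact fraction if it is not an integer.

-4

Row minima: Up → -11, Down → -4; maximin = -4.
Column maxima: b1 → -4, b2 → 2; minimax = -4.
Since maximin = minimax = -4, there is a saddle point and the value is -4.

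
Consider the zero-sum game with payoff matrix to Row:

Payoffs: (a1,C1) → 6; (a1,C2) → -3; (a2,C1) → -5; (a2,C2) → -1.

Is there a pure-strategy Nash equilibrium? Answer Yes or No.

Row minima: a1 → -3, a2 → -5; maximin = -3.
Column maxima: C1 → 6, C2 → -1; minimax = -1.
-3 ≠ -1, so no pure-strategy equilibrium exists.

No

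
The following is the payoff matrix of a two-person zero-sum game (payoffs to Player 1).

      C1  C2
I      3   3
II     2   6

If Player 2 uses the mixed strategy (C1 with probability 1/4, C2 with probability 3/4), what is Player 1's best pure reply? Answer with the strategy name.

II

Expected payoff of I: (1/4)·3 + (3/4)·3 = 3.
Expected payoff of II: (1/4)·2 + (3/4)·6 = 5.
The largest is 5, so Player 1's best response is II.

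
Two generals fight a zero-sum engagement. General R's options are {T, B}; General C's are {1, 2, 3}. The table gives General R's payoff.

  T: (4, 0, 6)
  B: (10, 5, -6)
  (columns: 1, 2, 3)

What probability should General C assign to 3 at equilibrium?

5/17

Row minima: T → 0, B → -6; maximin = 0.
Column maxima: 1 → 10, 2 → 5, 3 → 6; minimax = 5.
0 ≠ 5, so there is no saddle point; optimal play is mixed.
1 is strictly dominated by 2 (it gives General R strictly more in every row), so General C never plays it.
On the remaining 2×2 (T, B vs 2, 3):
Let General R play T with probability p. Expected payoff against 2: 0p + 5(1−p) = −5p + 5; against 3: 6p + (-6)(1−p) = 12p − 6.
Setting these equal: −5p + 5 = 12p − 6 ⇒ −17p = -11 ⇒ p = 11/17, and the value is (-5)·(11/17) + 5 = 30/17.
For General C: with q = P(2), equating T's and B's payoffs gives −6q + 6 = 11q − 6 ⇒ q = 12/17.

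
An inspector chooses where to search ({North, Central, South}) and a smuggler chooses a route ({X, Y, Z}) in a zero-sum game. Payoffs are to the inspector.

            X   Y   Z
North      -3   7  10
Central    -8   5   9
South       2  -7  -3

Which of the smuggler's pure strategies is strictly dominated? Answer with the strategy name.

Z

Y holds the inspector's payoff strictly below Z in every row: 7 < 10, 5 < 9, -7 < -3.
So Z is strictly dominated for the smuggler.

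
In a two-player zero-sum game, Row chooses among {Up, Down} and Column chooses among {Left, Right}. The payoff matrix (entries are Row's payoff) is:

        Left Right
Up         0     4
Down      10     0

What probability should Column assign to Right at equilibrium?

Row minima: Up → 0, Down → 0; maximin = 0.
Column maxima: Left → 10, Right → 4; minimax = 4.
0 ≠ 4, so there is no saddle point; optimal play is mixed.
Let Row play Up with probability p. Expected payoff against Left: 0p + 10(1−p) = −10p + 10; against Right: 4p + 0(1−p) = 4p.
Setting these equal: −10p + 10 = 4p ⇒ −14p = -10 ⇒ p = 5/7, and the value is (-10)·(5/7) + 10 = 20/7.
For Column: with q = P(Left), equating Up's and Down's payoffs gives −4q + 4 = 10q ⇒ q = 2/7.

5/7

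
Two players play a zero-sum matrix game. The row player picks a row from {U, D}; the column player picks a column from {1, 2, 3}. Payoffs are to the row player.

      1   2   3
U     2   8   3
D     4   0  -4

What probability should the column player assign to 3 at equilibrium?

Row minima: U → 2, D → -4; maximin = 2.
Column maxima: 1 → 4, 2 → 8, 3 → 3; minimax = 3.
2 ≠ 3, so there is no saddle point; optimal play is mixed.
2 is strictly dominated by 3 (it gives the row player strictly more in every row), so the column player never plays it.
On the remaining 2×2 (U, D vs 1, 3):
Let the row player play U with probability p. Expected payoff against 1: 2p + 4(1−p) = −2p + 4; against 3: 3p + (-4)(1−p) = 7p − 4.
Setting these equal: −2p + 4 = 7p − 4 ⇒ −9p = -8 ⇒ p = 8/9, and the value is (-2)·(8/9) + 4 = 20/9.
For the column player: with q = P(1), equating U's and D's payoffs gives −q + 3 = 8q − 4 ⇒ q = 7/9.

2/9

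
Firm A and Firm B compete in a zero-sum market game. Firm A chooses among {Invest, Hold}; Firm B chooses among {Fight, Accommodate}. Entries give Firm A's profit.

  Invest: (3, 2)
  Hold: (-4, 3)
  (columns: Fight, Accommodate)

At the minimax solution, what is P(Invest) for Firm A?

Row minima: Invest → 2, Hold → -4; maximin = 2.
Column maxima: Fight → 3, Accommodate → 3; minimax = 3.
2 ≠ 3, so there is no saddle point; optimal play is mixed.
Let Firm A play Invest with probability p. Expected payoff against Fight: 3p + (-4)(1−p) = 7p − 4; against Accommodate: 2p + 3(1−p) = −p + 3.
Setting these equal: 7p − 4 = −p + 3 ⇒ 8p = 7 ⇒ p = 7/8, and the value is (7)·(7/8) − 4 = 17/8.
For Firm B: with q = P(Fight), equating Invest's and Hold's payoffs gives q + 2 = −7q + 3 ⇒ q = 1/8.

7/8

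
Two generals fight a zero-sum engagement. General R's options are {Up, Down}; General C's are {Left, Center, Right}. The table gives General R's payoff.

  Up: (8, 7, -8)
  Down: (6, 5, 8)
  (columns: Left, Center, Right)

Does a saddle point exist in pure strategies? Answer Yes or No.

Row minima: Up → -8, Down → 5; maximin = 5.
Column maxima: Left → 8, Center → 7, Right → 8; minimax = 7.
5 ≠ 7, so no pure-strategy equilibrium exists.

No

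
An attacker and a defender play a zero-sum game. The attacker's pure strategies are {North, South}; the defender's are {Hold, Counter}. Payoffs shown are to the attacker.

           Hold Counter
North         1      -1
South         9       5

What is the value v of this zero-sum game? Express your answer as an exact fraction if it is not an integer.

Row minima: North → -1, South → 5; maximin = 5.
Column maxima: Hold → 9, Counter → 5; minimax = 5.
Since maximin = minimax = 5, there is a saddle point and the value is 5.

5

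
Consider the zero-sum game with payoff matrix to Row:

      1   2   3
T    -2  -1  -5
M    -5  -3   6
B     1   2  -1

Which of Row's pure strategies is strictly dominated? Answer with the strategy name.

T

B gives a strictly higher payoff than T against every column: 1 > -2, 2 > -1, -1 > -5.
So T is strictly dominated and Row never plays it.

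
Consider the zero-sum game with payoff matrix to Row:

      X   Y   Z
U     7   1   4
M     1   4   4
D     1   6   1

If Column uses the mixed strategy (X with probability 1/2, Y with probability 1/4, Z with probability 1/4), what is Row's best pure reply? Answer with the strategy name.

U

Expected payoff of U: (1/2)·7 + (1/4)·1 + (1/4)·4 = 19/4.
Expected payoff of M: (1/2)·1 + (1/4)·4 + (1/4)·4 = 5/2.
Expected payoff of D: (1/2)·1 + (1/4)·6 + (1/4)·1 = 9/4.
The largest is 19/4, so Row's best response is U.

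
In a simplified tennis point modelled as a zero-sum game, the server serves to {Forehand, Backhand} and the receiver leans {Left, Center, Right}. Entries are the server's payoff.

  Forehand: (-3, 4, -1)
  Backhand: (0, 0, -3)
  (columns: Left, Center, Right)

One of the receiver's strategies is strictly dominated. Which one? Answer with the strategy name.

Right holds the server's payoff strictly below Center in every row: -1 < 4, -3 < 0.
So Center is strictly dominated for the receiver.

Center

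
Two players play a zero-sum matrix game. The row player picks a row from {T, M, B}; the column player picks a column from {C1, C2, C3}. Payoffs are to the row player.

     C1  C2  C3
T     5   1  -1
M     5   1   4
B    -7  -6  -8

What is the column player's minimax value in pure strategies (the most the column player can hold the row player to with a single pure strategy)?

1

Column maxima: C1 → 5, C2 → 1, C3 → 4.
The smallest of these is 1.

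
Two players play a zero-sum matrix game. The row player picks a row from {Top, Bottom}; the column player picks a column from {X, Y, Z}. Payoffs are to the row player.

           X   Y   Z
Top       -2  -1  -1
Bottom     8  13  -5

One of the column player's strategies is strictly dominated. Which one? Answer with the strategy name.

Y

X holds the row player's payoff strictly below Y in every row: -2 < -1, 8 < 13.
So Y is strictly dominated for the column player.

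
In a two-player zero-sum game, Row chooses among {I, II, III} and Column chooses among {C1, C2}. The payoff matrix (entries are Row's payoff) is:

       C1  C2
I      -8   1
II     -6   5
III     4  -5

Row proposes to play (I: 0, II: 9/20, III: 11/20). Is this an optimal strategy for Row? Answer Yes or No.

Against C1 this mix gives (9/20)·(-6) + (11/20)·4 = -1/2.
Against C2 this mix gives (9/20)·5 + (11/20)·(-5) = -1/2.
All of Column's active replies (C1, C2) yield -1/2, and no column does worse for Row. The mix makes Column indifferent and guarantees -1/2, so it is optimal.

Yes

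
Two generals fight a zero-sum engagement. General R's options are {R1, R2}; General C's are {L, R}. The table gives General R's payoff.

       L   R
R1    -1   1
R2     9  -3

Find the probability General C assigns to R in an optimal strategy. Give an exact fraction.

Row minima: R1 → -1, R2 → -3; maximin = -1.
Column maxima: L → 9, R → 1; minimax = 1.
-1 ≠ 1, so there is no saddle point; optimal play is mixed.
Let General R play R1 with probability p. Expected payoff against L: (-1)p + 9(1−p) = −10p + 9; against R: 1p + (-3)(1−p) = 4p − 3.
Setting these equal: −10p + 9 = 4p − 3 ⇒ −14p = -12 ⇒ p = 6/7, and the value is (-10)·(6/7) + 9 = 3/7.
For General C: with q = P(L), equating R1's and R2's payoffs gives −2q + 1 = 12q − 3 ⇒ q = 2/7.

5/7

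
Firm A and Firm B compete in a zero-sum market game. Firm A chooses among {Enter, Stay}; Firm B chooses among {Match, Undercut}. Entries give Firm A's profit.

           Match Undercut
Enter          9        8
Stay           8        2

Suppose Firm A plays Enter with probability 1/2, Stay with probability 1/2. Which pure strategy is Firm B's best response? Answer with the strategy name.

Undercut

If Firm B plays Match, Firm A's expected payoff is (1/2)·9 + (1/2)·8 = 17/2.
If Firm B plays Undercut, Firm A's expected payoff is (1/2)·8 + (1/2)·2 = 5.
Firm B minimizes Firm A's payoff; the smallest is 5, so the best response is Undercut.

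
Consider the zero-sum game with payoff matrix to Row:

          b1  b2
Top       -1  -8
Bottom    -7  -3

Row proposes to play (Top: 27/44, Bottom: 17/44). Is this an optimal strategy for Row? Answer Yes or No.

No

Against b1 this mix gives (27/44)·(-1) + (17/44)·(-7) = -73/22.
Against b2 this mix gives (27/44)·(-8) + (17/44)·(-3) = -267/44.
Column will play b2, holding Row to -267/44. Shifting weight toward the row that does better against b2 would raise this floor (the equalizing mix achieves -53/11 against both b2 and b1), so the proposed strategy is not optimal.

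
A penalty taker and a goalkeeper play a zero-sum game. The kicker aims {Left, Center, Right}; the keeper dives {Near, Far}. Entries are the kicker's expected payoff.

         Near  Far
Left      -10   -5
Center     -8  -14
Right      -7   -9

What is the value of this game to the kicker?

Row minima: Left → -10, Center → -14, Right → -9; maximin = -9.
Column maxima: Near → -7, Far → -5; minimax = -7.
-9 ≠ -7, so there is no saddle point; optimal play is mixed.
Center is strictly dominated by Right, so the kicker never plays it.
On the remaining 2×2 (Left, Right vs Near, Far):
Let the kicker play Left with probability p. Expected payoff against Near: (-10)p + (-7)(1−p) = −3p − 7; against Far: (-5)p + (-9)(1−p) = 4p − 9.
Setting these equal: −3p − 7 = 4p − 9 ⇒ −7p = -2 ⇒ p = 2/7, and the value is (-3)·(2/7) − 7 = -55/7.
For the keeper: with q = P(Near), equating Left's and Right's payoffs gives −5q − 5 = 2q − 9 ⇒ q = 4/7.

-55/7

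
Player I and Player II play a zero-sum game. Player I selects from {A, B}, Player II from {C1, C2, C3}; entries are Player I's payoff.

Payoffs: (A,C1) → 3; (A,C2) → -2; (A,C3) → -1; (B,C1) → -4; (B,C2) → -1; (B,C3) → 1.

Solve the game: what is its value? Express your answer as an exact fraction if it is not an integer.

Row minima: A → -2, B → -4; maximin = -2.
Column maxima: C1 → 3, C2 → -1, C3 → 1; minimax = -1.
-2 ≠ -1, so there is no saddle point; optimal play is mixed.
C3 is strictly dominated by C2 (it gives Player I strictly more in every row), so Player II never plays it.
On the remaining 2×2 (A, B vs C1, C2):
Let Player I play A with probability p. Expected payoff against C1: 3p + (-4)(1−p) = 7p − 4; against C2: (-2)p + (-1)(1−p) = −p − 1.
Setting these equal: 7p − 4 = −p − 1 ⇒ 8p = 3 ⇒ p = 3/8, and the value is (7)·(3/8) − 4 = -11/8.
For Player II: with q = P(C1), equating A's and B's payoffs gives 5q − 2 = −3q − 1 ⇒ q = 1/8.

-11/8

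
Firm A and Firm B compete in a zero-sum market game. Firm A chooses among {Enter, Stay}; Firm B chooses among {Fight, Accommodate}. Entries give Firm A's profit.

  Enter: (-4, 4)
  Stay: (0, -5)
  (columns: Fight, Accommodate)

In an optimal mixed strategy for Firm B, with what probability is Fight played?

Row minima: Enter → -4, Stay → -5; maximin = -4.
Column maxima: Fight → 0, Accommodate → 4; minimax = 0.
-4 ≠ 0, so there is no saddle point; optimal play is mixed.
Let Firm A play Enter with probability p. Expected payoff against Fight: (-4)p + 0(1−p) = −4p; against Accommodate: 4p + (-5)(1−p) = 9p − 5.
Setting these equal: −4p = 9p − 5 ⇒ −13p = -5 ⇒ p = 5/13, and the value is (-4)·(5/13) = -20/13.
For Firm B: with q = P(Fight), equating Enter's and Stay's payoffs gives −8q + 4 = 5q − 5 ⇒ q = 9/13.

9/13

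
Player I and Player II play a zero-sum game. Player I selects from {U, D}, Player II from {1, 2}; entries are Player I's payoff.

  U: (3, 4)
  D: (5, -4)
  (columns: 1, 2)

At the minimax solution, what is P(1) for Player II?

4/5

Row minima: U → 3, D → -4; maximin = 3.
Column maxima: 1 → 5, 2 → 4; minimax = 4.
3 ≠ 4, so there is no saddle point; optimal play is mixed.
Let Player I play U with probability p. Expected payoff against 1: 3p + 5(1−p) = −2p + 5; against 2: 4p + (-4)(1−p) = 8p − 4.
Setting these equal: −2p + 5 = 8p − 4 ⇒ −10p = -9 ⇒ p = 9/10, and the value is (-2)·(9/10) + 5 = 16/5.
For Player II: with q = P(1), equating U's and D's payoffs gives −q + 4 = 9q − 4 ⇒ q = 4/5.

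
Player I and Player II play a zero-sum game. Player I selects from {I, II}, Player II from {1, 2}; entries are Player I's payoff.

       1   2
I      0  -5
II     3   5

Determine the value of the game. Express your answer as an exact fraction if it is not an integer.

3

Row minima: I → -5, II → 3; maximin = 3.
Column maxima: 1 → 3, 2 → 5; minimax = 3.
Since maximin = minimax = 3, there is a saddle point and the value is 3.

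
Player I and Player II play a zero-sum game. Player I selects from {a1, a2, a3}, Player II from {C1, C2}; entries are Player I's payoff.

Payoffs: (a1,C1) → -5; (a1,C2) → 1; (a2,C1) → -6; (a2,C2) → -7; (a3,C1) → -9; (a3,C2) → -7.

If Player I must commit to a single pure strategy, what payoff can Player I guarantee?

-5

Row minima: a1 → -5, a2 → -7, a3 → -9.
The best of these is -5.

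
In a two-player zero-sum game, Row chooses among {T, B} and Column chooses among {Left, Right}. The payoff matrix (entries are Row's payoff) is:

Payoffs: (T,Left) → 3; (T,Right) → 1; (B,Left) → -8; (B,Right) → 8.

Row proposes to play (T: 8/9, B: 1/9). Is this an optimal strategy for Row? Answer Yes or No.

Yes

Against Left this mix gives (8/9)·3 + (1/9)·(-8) = 16/9.
Against Right this mix gives (8/9)·1 + (1/9)·8 = 16/9.
All of Column's active replies (Left, Right) yield 16/9, and no column does worse for Row. The mix makes Column indifferent and guarantees 16/9, so it is optimal.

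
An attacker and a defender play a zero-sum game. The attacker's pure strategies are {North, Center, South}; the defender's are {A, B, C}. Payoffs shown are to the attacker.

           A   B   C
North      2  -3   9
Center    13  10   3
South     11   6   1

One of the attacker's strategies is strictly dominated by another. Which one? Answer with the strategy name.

Center gives a strictly higher payoff than South against every column: 13 > 11, 10 > 6, 3 > 1.
So South is strictly dominated and the attacker never plays it.

South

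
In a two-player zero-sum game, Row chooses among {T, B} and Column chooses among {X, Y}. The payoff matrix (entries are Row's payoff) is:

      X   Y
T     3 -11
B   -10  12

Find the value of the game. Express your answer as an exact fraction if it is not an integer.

Row minima: T → -11, B → -10; maximin = -10.
Column maxima: X → 3, Y → 12; minimax = 3.
-10 ≠ 3, so there is no saddle point; optimal play is mixed.
Let Row play T with probability p. Expected payoff against X: 3p + (-10)(1−p) = 13p − 10; against Y: (-11)p + 12(1−p) = −23p + 12.
Setting these equal: 13p − 10 = −23p + 12 ⇒ 36p = 22 ⇒ p = 11/18, and the value is (13)·(11/18) − 10 = -37/18.
For Column: with q = P(X), equating T's and B's payoffs gives 14q − 11 = −22q + 12 ⇒ q = 23/36.

-37/18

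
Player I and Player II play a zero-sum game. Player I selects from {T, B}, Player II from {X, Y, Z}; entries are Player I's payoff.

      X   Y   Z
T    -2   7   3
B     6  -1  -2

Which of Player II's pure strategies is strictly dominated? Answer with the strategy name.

Z holds Player I's payoff strictly below Y in every row: 3 < 7, -2 < -1.
So Y is strictly dominated for Player II.

Y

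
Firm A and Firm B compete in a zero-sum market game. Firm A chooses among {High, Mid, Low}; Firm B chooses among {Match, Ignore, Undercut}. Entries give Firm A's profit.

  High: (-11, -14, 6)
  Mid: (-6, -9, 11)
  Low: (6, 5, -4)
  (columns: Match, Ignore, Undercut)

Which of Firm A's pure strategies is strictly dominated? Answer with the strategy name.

Mid gives a strictly higher payoff than High against every column: -6 > -11, -9 > -14, 11 > 6.
So High is strictly dominated and Firm A never plays it.

High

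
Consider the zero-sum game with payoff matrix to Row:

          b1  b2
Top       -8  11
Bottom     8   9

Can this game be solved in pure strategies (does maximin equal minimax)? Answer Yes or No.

Yes

Row minima: Top → -8, Bottom → 8; maximin = 8.
Column maxima: b1 → 8, b2 → 11; minimax = 8.
maximin = minimax = 8, so a saddle point exists.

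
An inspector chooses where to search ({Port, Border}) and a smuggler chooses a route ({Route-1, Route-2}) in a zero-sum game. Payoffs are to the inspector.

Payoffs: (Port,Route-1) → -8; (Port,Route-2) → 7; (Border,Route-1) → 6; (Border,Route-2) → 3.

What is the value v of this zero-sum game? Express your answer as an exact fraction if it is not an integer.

11/3

Row minima: Port → -8, Border → 3; maximin = 3.
Column maxima: Route-1 → 6, Route-2 → 7; minimax = 6.
3 ≠ 6, so there is no saddle point; optimal play is mixed.
Let the inspector play Port with probability p. Expected payoff against Route-1: (-8)p + 6(1−p) = −14p + 6; against Route-2: 7p + 3(1−p) = 4p + 3.
Setting these equal: −14p + 6 = 4p + 3 ⇒ −18p = -3 ⇒ p = 1/6, and the value is (-14)·(1/6) + 6 = 11/3.
For the smuggler: with q = P(Route-1), equating Port's and Border's payoffs gives −15q + 7 = 3q + 3 ⇒ q = 2/9.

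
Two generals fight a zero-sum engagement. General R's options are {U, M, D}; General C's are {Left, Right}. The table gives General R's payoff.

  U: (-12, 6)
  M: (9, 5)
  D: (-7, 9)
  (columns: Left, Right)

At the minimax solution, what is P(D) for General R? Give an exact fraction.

1/5

Row minima: U → -12, M → 5, D → -7; maximin = 5.
Column maxima: Left → 9, Right → 9; minimax = 9.
5 ≠ 9, so there is no saddle point; optimal play is mixed.
U is strictly dominated by D, so General R never plays it.
On the remaining 2×2 (M, D vs Left, Right):
Let General R play M with probability p. Expected payoff against Left: 9p + (-7)(1−p) = 16p − 7; against Right: 5p + 9(1−p) = −4p + 9.
Setting these equal: 16p − 7 = −4p + 9 ⇒ 20p = 16 ⇒ p = 4/5, and the value is (16)·(4/5) − 7 = 29/5.
For General C: with q = P(Left), equating M's and D's payoffs gives 4q + 5 = −16q + 9 ⇒ q = 1/5.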